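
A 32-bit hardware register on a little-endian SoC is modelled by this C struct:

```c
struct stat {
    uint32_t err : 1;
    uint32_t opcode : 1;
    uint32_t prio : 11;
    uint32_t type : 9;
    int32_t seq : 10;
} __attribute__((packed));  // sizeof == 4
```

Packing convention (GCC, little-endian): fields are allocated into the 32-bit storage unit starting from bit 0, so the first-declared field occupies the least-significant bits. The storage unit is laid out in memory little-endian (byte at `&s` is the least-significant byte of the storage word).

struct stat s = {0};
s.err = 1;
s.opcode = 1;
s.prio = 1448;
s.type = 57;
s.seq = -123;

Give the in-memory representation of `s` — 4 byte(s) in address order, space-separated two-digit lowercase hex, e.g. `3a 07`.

err:1 = 1 → 0x1 << 0 → word 0x00000001
opcode:1 = 1 → 0x1 << 1 → word 0x00000003
prio:11 = 1448 → 0x5a8 << 2 → word 0x000016a3
type:9 = 57 → 0x39 << 13 → word 0x000736a3
seq:10 = -123 → 0x385 << 22 → word 0xe14736a3
word = 0xe14736a3 → little-endian bytes:
  [0]=0xa3  [1]=0x36  [2]=0x47  [3]=0xe1

a3 36 47 e1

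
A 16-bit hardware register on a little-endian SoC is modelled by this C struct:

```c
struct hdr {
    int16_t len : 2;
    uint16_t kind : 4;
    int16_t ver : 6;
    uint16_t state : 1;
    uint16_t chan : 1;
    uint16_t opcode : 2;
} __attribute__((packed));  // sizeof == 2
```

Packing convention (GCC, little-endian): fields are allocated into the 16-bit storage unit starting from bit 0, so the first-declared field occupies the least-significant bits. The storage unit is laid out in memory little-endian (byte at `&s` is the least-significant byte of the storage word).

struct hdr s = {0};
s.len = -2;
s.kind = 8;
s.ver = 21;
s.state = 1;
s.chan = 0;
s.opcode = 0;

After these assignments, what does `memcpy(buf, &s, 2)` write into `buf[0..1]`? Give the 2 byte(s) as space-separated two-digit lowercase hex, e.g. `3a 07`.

len (2b) val=-2 bits=0x2 at bit 0: 0x0002
kind (4b) val=8 bits=0x8 at bit 2: 0x0022
ver (6b) val=21 bits=0x15 at bit 6: 0x0562
state (1b) val=1 bits=0x1 at bit 12: 0x1562
chan (1b) val=0 bits=0x0 at bit 13: 0x1562
opcode (2b) val=0 bits=0x0 at bit 14: 0x1562
word = 0x1562 → little-endian bytes:
  [0]=0x62  [1]=0x15

62 15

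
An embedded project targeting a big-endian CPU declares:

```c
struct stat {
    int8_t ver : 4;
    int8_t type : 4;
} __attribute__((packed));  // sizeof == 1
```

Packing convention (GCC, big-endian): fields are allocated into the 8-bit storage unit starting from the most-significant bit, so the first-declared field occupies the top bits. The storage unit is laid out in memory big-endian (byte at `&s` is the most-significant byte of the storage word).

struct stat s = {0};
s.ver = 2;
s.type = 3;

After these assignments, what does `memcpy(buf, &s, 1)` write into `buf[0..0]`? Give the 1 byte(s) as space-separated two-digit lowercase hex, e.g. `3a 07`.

ver (4b) val=2 bits=0x2 at bit 4: 0x20
type (4b) val=3 bits=0x3 at bit 0: 0x23
word = 0x23 → big-endian bytes:
  [0]=0x23

23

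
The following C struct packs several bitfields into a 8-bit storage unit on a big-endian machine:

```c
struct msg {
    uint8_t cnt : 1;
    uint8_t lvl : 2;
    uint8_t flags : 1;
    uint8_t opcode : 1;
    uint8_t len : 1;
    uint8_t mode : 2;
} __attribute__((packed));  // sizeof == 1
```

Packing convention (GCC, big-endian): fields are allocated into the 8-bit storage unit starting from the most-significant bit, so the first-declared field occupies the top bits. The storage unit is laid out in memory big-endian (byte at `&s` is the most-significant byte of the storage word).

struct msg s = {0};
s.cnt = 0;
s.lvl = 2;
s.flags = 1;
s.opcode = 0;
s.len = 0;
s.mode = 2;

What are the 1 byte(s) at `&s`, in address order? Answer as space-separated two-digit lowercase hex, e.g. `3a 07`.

52

cnt:1 = 0 → 0x0 << 7 → word 0x00
lvl:2 = 2 → 0x2 << 5 → word 0x40
flags:1 = 1 → 0x1 << 4 → word 0x50
opcode:1 = 0 → 0x0 << 3 → word 0x50
len:1 = 0 → 0x0 << 2 → word 0x50
mode:2 = 2 → 0x2 << 0 → word 0x52
word = 0x52 → big-endian bytes:
  [0]=0x52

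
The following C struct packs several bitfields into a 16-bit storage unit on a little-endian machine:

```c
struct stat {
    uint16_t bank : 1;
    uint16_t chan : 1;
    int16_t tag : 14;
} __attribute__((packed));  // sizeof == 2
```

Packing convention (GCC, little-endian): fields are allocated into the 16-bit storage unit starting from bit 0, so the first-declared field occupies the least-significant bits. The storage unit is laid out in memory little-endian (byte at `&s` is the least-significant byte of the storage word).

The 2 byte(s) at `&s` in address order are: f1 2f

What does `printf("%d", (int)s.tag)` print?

[0]=0xf1 [1]=0x2f (little-endian) → word 0x2ff1
bank [0+:1] = (word>>0) & 0x1 = 1
chan [1+:1] = (word>>1) & 0x1 = 0
tag [2+:14] = (word>>2) & 0x3fff = 3068  ←
tag signed 14b, MSB=0: value = 3068

3068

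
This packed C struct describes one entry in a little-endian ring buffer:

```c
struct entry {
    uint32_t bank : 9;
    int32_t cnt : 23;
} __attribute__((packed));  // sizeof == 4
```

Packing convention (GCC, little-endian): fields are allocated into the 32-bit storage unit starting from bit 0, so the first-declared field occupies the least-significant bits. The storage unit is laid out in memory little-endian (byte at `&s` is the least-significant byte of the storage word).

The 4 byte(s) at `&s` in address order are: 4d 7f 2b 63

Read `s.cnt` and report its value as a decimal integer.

[0]=0x4d [1]=0x7f [2]=0x2b [3]=0x63 (little-endian) → word 0x632b7f4d
bank:9 @ bit 0 → (0x632b7f4d>>0)&0x1ff = 0x14d
cnt:23 @ bit 9 → (0x632b7f4d>>9)&0x7fffff = 0x3195bf  ←
cnt signed 23b, MSB=0: value = 3249599

3249599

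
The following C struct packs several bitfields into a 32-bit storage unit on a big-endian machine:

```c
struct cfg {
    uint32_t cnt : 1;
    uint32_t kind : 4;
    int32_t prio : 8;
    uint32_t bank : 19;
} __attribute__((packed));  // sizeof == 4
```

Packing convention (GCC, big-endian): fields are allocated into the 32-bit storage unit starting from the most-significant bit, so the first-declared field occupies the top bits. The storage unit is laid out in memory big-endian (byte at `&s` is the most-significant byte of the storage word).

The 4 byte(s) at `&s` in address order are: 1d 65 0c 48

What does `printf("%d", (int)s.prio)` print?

-84

[0]=0x1d [1]=0x65 [2]=0x0c [3]=0x48 (big-endian) → word 0x1d650c48
cnt:1 @ bit 31 → (0x1d650c48>>31)&0x1 = 0x0
kind:4 @ bit 27 → (0x1d650c48>>27)&0xf = 0x3
prio:8 @ bit 19 → (0x1d650c48>>19)&0xff = 0xac  ←
bank:19 @ bit 0 → (0x1d650c48>>0)&0x7ffff = 0x50c48
prio signed 8b, MSB=1: 172 - 256 = -84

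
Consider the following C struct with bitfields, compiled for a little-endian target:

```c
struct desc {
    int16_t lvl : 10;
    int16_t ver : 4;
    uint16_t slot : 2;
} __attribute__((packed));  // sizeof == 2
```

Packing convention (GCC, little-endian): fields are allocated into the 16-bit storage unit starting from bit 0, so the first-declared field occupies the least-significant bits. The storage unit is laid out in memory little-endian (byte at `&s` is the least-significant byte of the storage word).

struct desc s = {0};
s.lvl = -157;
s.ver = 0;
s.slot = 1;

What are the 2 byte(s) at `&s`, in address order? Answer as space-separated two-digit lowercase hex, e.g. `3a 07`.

63 43

[0+:10] lvl=-157 & 0x3ff = 0x363; word=0x0363
[10+:4] ver=0 & 0xf = 0x0; word=0x0363
[14+:2] slot=1 & 0x3 = 0x1; word=0x4363
word = 0x4363 → little-endian bytes:
  [0]=0x63  [1]=0x43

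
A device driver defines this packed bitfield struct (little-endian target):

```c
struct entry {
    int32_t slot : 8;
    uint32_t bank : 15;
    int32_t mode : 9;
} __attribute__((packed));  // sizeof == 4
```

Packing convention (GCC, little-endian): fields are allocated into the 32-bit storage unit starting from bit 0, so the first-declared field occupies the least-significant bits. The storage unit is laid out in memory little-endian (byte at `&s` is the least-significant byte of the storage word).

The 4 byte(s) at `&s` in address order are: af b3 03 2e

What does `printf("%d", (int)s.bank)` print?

[0]=0xaf [1]=0xb3 [2]=0x03 [3]=0x2e (little-endian) → word 0x2e03b3af
slot:8 @ bit 0 → (0x2e03b3af>>0)&0xff = 0xaf
bank:15 @ bit 8 → (0x2e03b3af>>8)&0x7fff = 0x3b3  ←
mode:9 @ bit 23 → (0x2e03b3af>>23)&0x1ff = 0x5c

947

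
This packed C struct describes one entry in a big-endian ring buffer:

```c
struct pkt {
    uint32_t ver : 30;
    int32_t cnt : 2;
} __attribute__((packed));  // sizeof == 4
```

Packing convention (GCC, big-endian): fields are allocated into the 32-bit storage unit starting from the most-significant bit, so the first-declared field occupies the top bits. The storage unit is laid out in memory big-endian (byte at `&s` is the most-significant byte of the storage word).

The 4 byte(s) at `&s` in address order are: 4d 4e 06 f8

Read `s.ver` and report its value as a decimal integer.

[0]=0x4d [1]=0x4e [2]=0x06 [3]=0xf8 (big-endian) → word 0x4d4e06f8
ver [2+:30] = (word>>2) & 0x3fffffff = 324239806  ←
cnt [0+:2] = (word>>0) & 0x3 = 0

324239806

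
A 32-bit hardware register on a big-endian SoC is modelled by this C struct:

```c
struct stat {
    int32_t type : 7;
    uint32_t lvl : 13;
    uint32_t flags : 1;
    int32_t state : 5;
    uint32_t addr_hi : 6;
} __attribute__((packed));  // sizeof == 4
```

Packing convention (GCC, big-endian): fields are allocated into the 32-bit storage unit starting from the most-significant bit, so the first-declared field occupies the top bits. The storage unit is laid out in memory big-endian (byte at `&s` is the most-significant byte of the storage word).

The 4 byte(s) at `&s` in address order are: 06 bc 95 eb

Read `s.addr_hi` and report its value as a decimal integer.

43

[0]=0x06 [1]=0xbc [2]=0x95 [3]=0xeb (big-endian) → word 0x06bc95eb
type [25+:7] = (word>>25) & 0x7f = 3
lvl [12+:13] = (word>>12) & 0x1fff = 3017
flags [11+:1] = (word>>11) & 0x1 = 0
state [6+:5] = (word>>6) & 0x1f = 23
addr_hi [0+:6] = (word>>0) & 0x3f = 43  ←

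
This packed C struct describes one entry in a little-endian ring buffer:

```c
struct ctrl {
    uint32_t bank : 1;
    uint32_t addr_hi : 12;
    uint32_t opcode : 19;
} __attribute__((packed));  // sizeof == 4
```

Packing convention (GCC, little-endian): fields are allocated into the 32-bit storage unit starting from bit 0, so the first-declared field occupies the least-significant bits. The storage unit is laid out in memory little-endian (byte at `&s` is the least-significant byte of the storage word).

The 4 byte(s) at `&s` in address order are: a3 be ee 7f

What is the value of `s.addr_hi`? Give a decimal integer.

3921

[0]=0xa3 [1]=0xbe [2]=0xee [3]=0x7f (little-endian) → word 0x7feebea3
bank:1 @ bit 0 → (0x7feebea3>>0)&0x1 = 0x1
addr_hi:12 @ bit 1 → (0x7feebea3>>1)&0xfff = 0xf51  ←
opcode:19 @ bit 13 → (0x7feebea3>>13)&0x7ffff = 0x3ff75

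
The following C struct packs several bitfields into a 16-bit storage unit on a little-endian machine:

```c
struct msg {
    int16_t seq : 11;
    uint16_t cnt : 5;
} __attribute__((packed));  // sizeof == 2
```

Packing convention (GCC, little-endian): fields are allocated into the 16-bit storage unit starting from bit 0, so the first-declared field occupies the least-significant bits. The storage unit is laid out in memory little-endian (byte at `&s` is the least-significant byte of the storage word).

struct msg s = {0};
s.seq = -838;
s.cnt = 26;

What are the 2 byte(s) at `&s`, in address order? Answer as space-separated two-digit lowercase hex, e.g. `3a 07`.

ba d4

[0+:11] seq=-838 & 0x7ff = 0x4ba; word=0x04ba
[11+:5] cnt=26 & 0x1f = 0x1a; word=0xd4ba
word = 0xd4ba → little-endian bytes:
  [0]=0xba  [1]=0xd4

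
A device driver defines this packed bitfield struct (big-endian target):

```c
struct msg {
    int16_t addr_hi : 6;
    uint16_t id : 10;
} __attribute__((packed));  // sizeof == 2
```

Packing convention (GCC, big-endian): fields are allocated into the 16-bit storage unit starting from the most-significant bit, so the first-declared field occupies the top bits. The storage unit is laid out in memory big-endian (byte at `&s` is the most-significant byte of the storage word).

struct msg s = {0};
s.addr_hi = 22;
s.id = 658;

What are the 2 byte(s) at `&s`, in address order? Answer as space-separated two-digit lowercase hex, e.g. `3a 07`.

5a 92

addr_hi (6b) val=22 bits=0x16 at bit 10: 0x5800
id (10b) val=658 bits=0x292 at bit 0: 0x5a92
word = 0x5a92 → big-endian bytes:
  [0]=0x5a  [1]=0x92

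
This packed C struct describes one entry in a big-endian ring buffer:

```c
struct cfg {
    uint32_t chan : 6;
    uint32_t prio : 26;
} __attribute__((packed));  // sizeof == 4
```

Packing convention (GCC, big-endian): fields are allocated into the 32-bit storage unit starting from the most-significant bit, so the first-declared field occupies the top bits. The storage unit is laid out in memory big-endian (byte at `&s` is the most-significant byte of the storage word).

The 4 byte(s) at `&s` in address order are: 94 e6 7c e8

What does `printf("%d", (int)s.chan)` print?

[0]=0x94 [1]=0xe6 [2]=0x7c [3]=0xe8 (big-endian) → word 0x94e67ce8
chan:6 @ bit 26 → (0x94e67ce8>>26)&0x3f = 0x25  ←
prio:26 @ bit 0 → (0x94e67ce8>>0)&0x3ffffff = 0xe67ce8

37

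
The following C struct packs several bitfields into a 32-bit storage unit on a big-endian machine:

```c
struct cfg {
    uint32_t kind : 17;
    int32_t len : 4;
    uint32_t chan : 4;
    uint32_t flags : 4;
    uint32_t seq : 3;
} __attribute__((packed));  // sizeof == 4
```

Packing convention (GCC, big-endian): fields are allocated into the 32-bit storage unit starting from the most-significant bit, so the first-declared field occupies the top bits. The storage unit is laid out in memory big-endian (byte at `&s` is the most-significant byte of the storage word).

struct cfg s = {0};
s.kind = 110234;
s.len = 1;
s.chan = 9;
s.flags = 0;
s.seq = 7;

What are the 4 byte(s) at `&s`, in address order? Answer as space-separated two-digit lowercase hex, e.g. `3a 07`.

d7 4d 0c 87

kind:17 = 110234 → 0x1ae9a << 15 → word 0xd74d0000
len:4 = 1 → 0x1 << 11 → word 0xd74d0800
chan:4 = 9 → 0x9 << 7 → word 0xd74d0c80
flags:4 = 0 → 0x0 << 3 → word 0xd74d0c80
seq:3 = 7 → 0x7 << 0 → word 0xd74d0c87
word = 0xd74d0c87 → big-endian bytes:
  [0]=0xd7  [1]=0x4d  [2]=0x0c  [3]=0x87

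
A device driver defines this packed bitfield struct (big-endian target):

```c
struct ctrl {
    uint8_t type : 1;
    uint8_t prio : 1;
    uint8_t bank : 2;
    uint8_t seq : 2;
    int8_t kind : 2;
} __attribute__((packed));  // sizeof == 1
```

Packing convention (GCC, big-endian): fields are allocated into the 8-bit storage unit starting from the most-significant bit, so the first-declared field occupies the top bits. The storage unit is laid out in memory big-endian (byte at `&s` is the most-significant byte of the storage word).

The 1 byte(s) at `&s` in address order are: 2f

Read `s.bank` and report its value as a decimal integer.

2

[0]=0x2f (big-endian) → word 0x2f
type [7+:1] = (word>>7) & 0x1 = 0
prio [6+:1] = (word>>6) & 0x1 = 0
bank [4+:2] = (word>>4) & 0x3 = 2  ←
seq [2+:2] = (word>>2) & 0x3 = 3
kind [0+:2] = (word>>0) & 0x3 = 3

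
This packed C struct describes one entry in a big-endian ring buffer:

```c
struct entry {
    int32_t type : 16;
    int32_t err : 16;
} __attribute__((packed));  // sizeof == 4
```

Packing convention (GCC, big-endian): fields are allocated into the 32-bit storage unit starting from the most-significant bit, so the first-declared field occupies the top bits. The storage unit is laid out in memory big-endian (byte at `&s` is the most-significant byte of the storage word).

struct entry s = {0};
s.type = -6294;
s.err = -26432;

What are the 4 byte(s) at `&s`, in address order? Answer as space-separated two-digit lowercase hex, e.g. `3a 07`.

e7 6a 98 c0

type (16b) val=-6294 bits=0xe76a at bit 16: 0xe76a0000
err (16b) val=-26432 bits=0x98c0 at bit 0: 0xe76a98c0
word = 0xe76a98c0 → big-endian bytes:
  [0]=0xe7  [1]=0x6a  [2]=0x98  [3]=0xc0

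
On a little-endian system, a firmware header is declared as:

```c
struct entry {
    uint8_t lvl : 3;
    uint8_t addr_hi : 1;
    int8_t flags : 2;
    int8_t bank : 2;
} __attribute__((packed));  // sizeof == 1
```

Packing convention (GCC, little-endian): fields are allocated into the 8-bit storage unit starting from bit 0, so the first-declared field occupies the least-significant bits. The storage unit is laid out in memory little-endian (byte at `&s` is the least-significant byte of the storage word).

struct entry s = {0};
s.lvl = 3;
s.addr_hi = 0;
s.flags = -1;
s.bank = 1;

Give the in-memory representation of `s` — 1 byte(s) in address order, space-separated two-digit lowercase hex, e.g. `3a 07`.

73

lvl:3 = 3 → 0x3 << 0 → word 0x03
addr_hi:1 = 0 → 0x0 << 3 → word 0x03
flags:2 = -1 → 0x3 << 4 → word 0x33
bank:2 = 1 → 0x1 << 6 → word 0x73
word = 0x73 → little-endian bytes:
  [0]=0x73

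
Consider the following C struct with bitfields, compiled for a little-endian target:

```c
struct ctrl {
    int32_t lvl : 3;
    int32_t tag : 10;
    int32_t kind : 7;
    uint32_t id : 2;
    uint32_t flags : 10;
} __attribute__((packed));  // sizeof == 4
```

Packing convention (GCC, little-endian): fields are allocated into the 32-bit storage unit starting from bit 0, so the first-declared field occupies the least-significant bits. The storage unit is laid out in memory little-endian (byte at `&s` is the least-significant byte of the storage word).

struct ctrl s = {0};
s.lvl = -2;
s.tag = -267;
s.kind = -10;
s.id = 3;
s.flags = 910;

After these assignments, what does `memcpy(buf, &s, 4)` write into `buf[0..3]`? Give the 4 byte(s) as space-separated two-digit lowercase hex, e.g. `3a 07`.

lvl (3b) val=-2 bits=0x6 at bit 0: 0x00000006
tag (10b) val=-267 bits=0x2f5 at bit 3: 0x000017ae
kind (7b) val=-10 bits=0x76 at bit 13: 0x000ed7ae
id (2b) val=3 bits=0x3 at bit 20: 0x003ed7ae
flags (10b) val=910 bits=0x38e at bit 22: 0xe3bed7ae
word = 0xe3bed7ae → little-endian bytes:
  [0]=0xae  [1]=0xd7  [2]=0xbe  [3]=0xe3

ae d7 be e3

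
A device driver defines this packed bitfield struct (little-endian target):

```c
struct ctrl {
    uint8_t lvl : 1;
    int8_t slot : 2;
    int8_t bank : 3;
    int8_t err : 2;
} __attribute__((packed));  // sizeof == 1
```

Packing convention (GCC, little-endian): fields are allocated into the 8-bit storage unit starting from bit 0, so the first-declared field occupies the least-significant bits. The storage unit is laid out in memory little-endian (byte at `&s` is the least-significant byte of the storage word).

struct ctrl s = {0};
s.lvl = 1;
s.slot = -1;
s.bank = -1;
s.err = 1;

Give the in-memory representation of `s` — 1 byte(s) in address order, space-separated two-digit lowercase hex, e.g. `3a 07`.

7f

lvl (1b) val=1 bits=0x1 at bit 0: 0x01
slot (2b) val=-1 bits=0x3 at bit 1: 0x07
bank (3b) val=-1 bits=0x7 at bit 3: 0x3f
err (2b) val=1 bits=0x1 at bit 6: 0x7f
word = 0x7f → little-endian bytes:
  [0]=0x7f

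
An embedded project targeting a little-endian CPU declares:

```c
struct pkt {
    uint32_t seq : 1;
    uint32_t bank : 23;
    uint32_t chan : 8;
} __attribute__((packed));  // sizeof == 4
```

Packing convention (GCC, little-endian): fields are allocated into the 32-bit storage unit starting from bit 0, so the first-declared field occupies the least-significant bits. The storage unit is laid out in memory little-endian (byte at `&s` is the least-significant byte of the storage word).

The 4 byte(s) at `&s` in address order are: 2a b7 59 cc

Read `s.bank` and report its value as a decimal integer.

2939797

[0]=0x2a [1]=0xb7 [2]=0x59 [3]=0xcc (little-endian) → word 0xcc59b72a
seq:1 @ bit 0 → (0xcc59b72a>>0)&0x1 = 0x0
bank:23 @ bit 1 → (0xcc59b72a>>1)&0x7fffff = 0x2cdb95  ←
chan:8 @ bit 24 → (0xcc59b72a>>24)&0xff = 0xcc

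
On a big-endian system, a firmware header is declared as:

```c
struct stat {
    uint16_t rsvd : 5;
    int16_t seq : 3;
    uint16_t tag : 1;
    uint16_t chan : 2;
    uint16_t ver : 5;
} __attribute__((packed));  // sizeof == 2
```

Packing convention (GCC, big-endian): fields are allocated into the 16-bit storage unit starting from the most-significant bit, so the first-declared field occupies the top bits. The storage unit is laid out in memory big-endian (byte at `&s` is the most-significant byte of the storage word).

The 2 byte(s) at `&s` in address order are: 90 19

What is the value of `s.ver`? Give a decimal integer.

25

[0]=0x90 [1]=0x19 (big-endian) → word 0x9019
rsvd:5 @ bit 11 → (0x9019>>11)&0x1f = 0x12
seq:3 @ bit 8 → (0x9019>>8)&0x7 = 0x0
tag:1 @ bit 7 → (0x9019>>7)&0x1 = 0x0
chan:2 @ bit 5 → (0x9019>>5)&0x3 = 0x0
ver:5 @ bit 0 → (0x9019>>0)&0x1f = 0x19  ←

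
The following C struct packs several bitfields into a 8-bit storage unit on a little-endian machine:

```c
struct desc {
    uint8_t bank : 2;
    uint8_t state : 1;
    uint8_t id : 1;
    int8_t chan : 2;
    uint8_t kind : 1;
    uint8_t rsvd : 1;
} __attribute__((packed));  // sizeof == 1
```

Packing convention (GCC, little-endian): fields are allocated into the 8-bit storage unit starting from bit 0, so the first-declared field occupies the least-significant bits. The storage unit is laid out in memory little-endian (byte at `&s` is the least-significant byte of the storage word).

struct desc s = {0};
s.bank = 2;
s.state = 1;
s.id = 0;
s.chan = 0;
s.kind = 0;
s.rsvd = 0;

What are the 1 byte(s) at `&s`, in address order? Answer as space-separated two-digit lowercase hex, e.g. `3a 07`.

06

[0+:2] bank=2 & 0x3 = 0x2; word=0x02
[2+:1] state=1 & 0x1 = 0x1; word=0x06
[3+:1] id=0 & 0x1 = 0x0; word=0x06
[4+:2] chan=0 & 0x3 = 0x0; word=0x06
[6+:1] kind=0 & 0x1 = 0x0; word=0x06
[7+:1] rsvd=0 & 0x1 = 0x0; word=0x06
word = 0x06 → little-endian bytes:
  [0]=0x06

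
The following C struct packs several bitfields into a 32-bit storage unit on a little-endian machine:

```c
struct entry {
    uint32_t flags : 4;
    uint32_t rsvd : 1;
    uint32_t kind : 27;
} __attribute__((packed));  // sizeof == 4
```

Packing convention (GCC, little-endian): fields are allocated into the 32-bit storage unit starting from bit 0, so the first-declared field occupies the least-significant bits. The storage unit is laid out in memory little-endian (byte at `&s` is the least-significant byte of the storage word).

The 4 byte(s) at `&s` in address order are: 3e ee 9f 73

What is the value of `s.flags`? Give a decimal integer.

[0]=0x3e [1]=0xee [2]=0x9f [3]=0x73 (little-endian) → word 0x739fee3e
flags [0+:4] = (word>>0) & 0xf = 14  ←
rsvd [4+:1] = (word>>4) & 0x1 = 1
kind [5+:27] = (word>>5) & 0x7ffffff = 60620657

14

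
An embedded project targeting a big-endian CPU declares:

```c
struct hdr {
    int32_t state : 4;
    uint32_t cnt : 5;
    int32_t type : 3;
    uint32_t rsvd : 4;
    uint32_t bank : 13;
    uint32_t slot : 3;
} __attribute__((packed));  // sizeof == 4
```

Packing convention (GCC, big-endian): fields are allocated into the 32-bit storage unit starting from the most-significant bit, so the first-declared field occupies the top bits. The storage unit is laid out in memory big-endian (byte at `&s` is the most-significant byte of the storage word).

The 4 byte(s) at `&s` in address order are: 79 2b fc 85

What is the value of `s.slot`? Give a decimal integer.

5

[0]=0x79 [1]=0x2b [2]=0xfc [3]=0x85 (big-endian) → word 0x792bfc85
state:4 @ bit 28 → (0x792bfc85>>28)&0xf = 0x7
cnt:5 @ bit 23 → (0x792bfc85>>23)&0x1f = 0x12
type:3 @ bit 20 → (0x792bfc85>>20)&0x7 = 0x2
rsvd:4 @ bit 16 → (0x792bfc85>>16)&0xf = 0xb
bank:13 @ bit 3 → (0x792bfc85>>3)&0x1fff = 0x1f90
slot:3 @ bit 0 → (0x792bfc85>>0)&0x7 = 0x5  ←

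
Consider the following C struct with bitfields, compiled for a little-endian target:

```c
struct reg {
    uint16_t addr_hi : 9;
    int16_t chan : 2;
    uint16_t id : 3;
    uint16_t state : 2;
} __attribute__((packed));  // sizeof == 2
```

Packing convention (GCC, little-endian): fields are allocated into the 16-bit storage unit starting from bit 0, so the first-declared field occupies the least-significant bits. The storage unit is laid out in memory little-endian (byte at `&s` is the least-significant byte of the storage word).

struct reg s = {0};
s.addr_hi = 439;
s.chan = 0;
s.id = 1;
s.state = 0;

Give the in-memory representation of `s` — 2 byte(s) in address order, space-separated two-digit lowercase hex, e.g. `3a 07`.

[0+:9] addr_hi=439 & 0x1ff = 0x1b7; word=0x01b7
[9+:2] chan=0 & 0x3 = 0x0; word=0x01b7
[11+:3] id=1 & 0x7 = 0x1; word=0x09b7
[14+:2] state=0 & 0x3 = 0x0; word=0x09b7
word = 0x09b7 → little-endian bytes:
  [0]=0xb7  [1]=0x09

b7 09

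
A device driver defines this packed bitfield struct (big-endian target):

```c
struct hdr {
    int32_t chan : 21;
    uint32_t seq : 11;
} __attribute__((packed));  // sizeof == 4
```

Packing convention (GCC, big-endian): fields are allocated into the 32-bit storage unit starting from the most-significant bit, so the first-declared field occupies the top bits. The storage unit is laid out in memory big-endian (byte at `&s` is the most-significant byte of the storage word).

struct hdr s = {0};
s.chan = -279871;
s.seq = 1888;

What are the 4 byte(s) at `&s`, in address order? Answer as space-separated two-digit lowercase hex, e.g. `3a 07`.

chan:21 = -279871 → 0x1bbac1 << 11 → word 0xddd60800
seq:11 = 1888 → 0x760 << 0 → word 0xddd60f60
word = 0xddd60f60 → big-endian bytes:
  [0]=0xdd  [1]=0xd6  [2]=0x0f  [3]=0x60

dd d6 0f 60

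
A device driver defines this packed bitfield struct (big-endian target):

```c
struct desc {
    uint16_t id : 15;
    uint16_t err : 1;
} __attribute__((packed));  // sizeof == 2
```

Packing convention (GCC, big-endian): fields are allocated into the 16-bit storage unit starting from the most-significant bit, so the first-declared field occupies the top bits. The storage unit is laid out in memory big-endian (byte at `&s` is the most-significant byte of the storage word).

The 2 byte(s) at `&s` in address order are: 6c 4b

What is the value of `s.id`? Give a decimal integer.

13861

[0]=0x6c [1]=0x4b (big-endian) → word 0x6c4b
id [1+:15] = (word>>1) & 0x7fff = 13861  ←
err [0+:1] = (word>>0) & 0x1 = 1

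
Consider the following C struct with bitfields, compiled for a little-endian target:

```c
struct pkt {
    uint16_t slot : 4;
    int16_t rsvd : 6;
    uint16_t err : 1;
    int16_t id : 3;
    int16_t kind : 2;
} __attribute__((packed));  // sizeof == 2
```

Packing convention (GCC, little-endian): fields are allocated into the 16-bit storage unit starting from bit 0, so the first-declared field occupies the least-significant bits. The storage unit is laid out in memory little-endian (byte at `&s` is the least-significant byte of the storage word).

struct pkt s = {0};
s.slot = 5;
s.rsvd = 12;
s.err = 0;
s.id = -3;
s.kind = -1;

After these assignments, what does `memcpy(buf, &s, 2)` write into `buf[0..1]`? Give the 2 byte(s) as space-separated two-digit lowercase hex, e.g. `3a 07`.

c5 e8

[0+:4] slot=5 & 0xf = 0x5; word=0x0005
[4+:6] rsvd=12 & 0x3f = 0xc; word=0x00c5
[10+:1] err=0 & 0x1 = 0x0; word=0x00c5
[11+:3] id=-3 & 0x7 = 0x5; word=0x28c5
[14+:2] kind=-1 & 0x3 = 0x3; word=0xe8c5
word = 0xe8c5 → little-endian bytes:
  [0]=0xc5  [1]=0xe8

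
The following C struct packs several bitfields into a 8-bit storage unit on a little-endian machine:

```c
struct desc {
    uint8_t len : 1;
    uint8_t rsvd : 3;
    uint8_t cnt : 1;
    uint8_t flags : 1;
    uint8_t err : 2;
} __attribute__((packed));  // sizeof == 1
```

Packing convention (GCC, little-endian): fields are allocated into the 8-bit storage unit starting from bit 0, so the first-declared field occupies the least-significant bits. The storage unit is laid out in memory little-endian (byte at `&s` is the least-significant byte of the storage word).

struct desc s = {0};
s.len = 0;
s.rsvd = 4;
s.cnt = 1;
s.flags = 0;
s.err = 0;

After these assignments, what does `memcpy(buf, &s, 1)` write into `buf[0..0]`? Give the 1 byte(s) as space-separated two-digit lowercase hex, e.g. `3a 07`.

len:1 = 0 → 0x0 << 0 → word 0x00
rsvd:3 = 4 → 0x4 << 1 → word 0x08
cnt:1 = 1 → 0x1 << 4 → word 0x18
flags:1 = 0 → 0x0 << 5 → word 0x18
err:2 = 0 → 0x0 << 6 → word 0x18
word = 0x18 → little-endian bytes:
  [0]=0x18

18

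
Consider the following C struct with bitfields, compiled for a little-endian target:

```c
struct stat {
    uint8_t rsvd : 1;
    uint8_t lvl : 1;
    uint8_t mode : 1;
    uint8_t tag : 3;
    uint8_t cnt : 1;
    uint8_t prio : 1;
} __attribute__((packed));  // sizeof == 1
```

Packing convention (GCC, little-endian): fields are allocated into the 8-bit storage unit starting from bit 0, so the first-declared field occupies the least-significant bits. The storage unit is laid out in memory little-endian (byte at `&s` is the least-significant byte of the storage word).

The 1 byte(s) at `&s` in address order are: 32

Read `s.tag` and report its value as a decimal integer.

6

[0]=0x32 (little-endian) → word 0x32
rsvd:1 @ bit 0 → (0x32>>0)&0x1 = 0x0
lvl:1 @ bit 1 → (0x32>>1)&0x1 = 0x1
mode:1 @ bit 2 → (0x32>>2)&0x1 = 0x0
tag:3 @ bit 3 → (0x32>>3)&0x7 = 0x6  ←
cnt:1 @ bit 6 → (0x32>>6)&0x1 = 0x0
prio:1 @ bit 7 → (0x32>>7)&0x1 = 0x0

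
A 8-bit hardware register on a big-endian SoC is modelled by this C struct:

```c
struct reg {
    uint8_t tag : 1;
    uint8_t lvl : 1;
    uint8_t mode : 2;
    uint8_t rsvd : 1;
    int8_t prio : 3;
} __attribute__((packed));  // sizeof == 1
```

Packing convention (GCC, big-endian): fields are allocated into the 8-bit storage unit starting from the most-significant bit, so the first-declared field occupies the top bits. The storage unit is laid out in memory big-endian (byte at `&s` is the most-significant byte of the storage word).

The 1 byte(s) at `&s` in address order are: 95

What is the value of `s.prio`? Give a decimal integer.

-3

[0]=0x95 (big-endian) → word 0x95
tag [7+:1] = (word>>7) & 0x1 = 1
lvl [6+:1] = (word>>6) & 0x1 = 0
mode [4+:2] = (word>>4) & 0x3 = 1
rsvd [3+:1] = (word>>3) & 0x1 = 0
prio [0+:3] = (word>>0) & 0x7 = 5  ←
prio signed 3b, MSB=1: 5 - 8 = -3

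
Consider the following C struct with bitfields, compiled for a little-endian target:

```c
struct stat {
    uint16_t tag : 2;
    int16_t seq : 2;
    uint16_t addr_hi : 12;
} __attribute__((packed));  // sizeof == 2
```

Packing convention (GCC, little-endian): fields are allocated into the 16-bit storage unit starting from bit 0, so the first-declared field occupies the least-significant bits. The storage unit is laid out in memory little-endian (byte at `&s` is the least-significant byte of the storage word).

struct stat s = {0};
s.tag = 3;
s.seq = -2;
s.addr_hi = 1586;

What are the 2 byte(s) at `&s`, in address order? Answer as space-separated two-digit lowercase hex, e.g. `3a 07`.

2b 63

tag (2b) val=3 bits=0x3 at bit 0: 0x0003
seq (2b) val=-2 bits=0x2 at bit 2: 0x000b
addr_hi (12b) val=1586 bits=0x632 at bit 4: 0x632b
word = 0x632b → little-endian bytes:
  [0]=0x2b  [1]=0x63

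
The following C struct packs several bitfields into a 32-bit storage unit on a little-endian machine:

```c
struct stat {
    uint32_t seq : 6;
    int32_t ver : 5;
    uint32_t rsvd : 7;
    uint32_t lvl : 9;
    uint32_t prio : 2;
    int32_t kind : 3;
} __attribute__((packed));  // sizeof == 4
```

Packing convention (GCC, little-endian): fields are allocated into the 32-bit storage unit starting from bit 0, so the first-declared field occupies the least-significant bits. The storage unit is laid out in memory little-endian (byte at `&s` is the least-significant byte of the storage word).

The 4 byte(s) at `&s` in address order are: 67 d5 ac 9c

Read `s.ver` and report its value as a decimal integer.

[0]=0x67 [1]=0xd5 [2]=0xac [3]=0x9c (little-endian) → word 0x9cacd567
seq:6 @ bit 0 → (0x9cacd567>>0)&0x3f = 0x27
ver:5 @ bit 6 → (0x9cacd567>>6)&0x1f = 0x15  ←
rsvd:7 @ bit 11 → (0x9cacd567>>11)&0x7f = 0x1a
lvl:9 @ bit 18 → (0x9cacd567>>18)&0x1ff = 0x12b
prio:2 @ bit 27 → (0x9cacd567>>27)&0x3 = 0x3
kind:3 @ bit 29 → (0x9cacd567>>29)&0x7 = 0x4
ver signed 5b, MSB=1: 21 - 32 = -11

-11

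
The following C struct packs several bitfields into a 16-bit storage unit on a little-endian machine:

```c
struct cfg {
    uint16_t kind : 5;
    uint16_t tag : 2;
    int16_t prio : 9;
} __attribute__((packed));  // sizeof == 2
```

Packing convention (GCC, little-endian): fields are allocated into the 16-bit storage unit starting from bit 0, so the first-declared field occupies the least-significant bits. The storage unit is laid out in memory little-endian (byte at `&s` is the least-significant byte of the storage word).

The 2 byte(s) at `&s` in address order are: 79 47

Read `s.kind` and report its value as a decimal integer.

25

[0]=0x79 [1]=0x47 (little-endian) → word 0x4779
kind [0+:5] = (word>>0) & 0x1f = 25  ←
tag [5+:2] = (word>>5) & 0x3 = 3
prio [7+:9] = (word>>7) & 0x1ff = 142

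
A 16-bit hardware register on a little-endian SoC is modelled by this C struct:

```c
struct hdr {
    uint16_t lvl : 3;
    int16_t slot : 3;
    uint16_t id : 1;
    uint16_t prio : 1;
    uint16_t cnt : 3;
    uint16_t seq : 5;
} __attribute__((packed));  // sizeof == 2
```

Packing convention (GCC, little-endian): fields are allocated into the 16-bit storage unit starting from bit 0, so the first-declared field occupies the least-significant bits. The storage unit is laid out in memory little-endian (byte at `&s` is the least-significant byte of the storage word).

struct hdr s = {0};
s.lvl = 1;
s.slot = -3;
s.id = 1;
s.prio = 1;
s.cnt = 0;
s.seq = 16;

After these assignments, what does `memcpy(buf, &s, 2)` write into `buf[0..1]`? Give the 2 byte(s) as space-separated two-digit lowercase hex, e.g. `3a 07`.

e9 80

lvl (3b) val=1 bits=0x1 at bit 0: 0x0001
slot (3b) val=-3 bits=0x5 at bit 3: 0x0029
id (1b) val=1 bits=0x1 at bit 6: 0x0069
prio (1b) val=1 bits=0x1 at bit 7: 0x00e9
cnt (3b) val=0 bits=0x0 at bit 8: 0x00e9
seq (5b) val=16 bits=0x10 at bit 11: 0x80e9
word = 0x80e9 → little-endian bytes:
  [0]=0xe9  [1]=0x80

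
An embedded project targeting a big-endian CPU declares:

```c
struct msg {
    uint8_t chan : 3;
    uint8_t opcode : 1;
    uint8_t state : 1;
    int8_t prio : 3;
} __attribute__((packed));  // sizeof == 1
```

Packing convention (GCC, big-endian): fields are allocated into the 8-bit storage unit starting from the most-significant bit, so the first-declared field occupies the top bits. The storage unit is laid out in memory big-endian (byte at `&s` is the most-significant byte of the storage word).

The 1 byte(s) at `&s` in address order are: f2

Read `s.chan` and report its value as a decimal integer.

[0]=0xf2 (big-endian) → word 0xf2
chan [5+:3] = (word>>5) & 0x7 = 7  ←
opcode [4+:1] = (word>>4) & 0x1 = 1
state [3+:1] = (word>>3) & 0x1 = 0
prio [0+:3] = (word>>0) & 0x7 = 2

7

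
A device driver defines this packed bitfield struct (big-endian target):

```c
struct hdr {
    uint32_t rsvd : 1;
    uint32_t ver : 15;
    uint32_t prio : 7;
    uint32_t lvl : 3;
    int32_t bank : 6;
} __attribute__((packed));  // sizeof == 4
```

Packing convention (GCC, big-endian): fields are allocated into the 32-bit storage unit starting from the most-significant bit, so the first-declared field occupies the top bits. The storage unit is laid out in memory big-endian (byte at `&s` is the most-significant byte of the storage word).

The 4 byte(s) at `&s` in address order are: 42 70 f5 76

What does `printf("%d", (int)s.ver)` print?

[0]=0x42 [1]=0x70 [2]=0xf5 [3]=0x76 (big-endian) → word 0x4270f576
rsvd [31+:1] = (word>>31) & 0x1 = 0
ver [16+:15] = (word>>16) & 0x7fff = 17008  ←
prio [9+:7] = (word>>9) & 0x7f = 122
lvl [6+:3] = (word>>6) & 0x7 = 5
bank [0+:6] = (word>>0) & 0x3f = 54

17008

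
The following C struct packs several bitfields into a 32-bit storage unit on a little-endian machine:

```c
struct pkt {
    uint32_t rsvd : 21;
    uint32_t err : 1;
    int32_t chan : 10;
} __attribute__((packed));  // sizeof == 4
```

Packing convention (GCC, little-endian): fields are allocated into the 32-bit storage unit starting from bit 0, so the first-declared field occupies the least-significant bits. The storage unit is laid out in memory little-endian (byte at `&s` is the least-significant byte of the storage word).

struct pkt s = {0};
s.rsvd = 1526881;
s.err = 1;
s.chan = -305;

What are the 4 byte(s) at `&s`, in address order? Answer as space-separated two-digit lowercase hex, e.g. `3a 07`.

61 4c f7 b3

rsvd (21b) val=1526881 bits=0x174c61 at bit 0: 0x00174c61
err (1b) val=1 bits=0x1 at bit 21: 0x00374c61
chan (10b) val=-305 bits=0x2cf at bit 22: 0xb3f74c61
word = 0xb3f74c61 → little-endian bytes:
  [0]=0x61  [1]=0x4c  [2]=0xf7  [3]=0xb3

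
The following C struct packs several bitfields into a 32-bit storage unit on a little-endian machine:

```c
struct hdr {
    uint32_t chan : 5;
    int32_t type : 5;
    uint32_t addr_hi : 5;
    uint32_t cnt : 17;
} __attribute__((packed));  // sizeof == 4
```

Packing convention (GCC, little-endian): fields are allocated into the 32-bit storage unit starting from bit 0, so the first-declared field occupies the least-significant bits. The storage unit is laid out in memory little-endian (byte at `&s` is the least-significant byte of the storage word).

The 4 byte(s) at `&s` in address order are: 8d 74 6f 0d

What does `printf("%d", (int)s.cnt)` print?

6878

[0]=0x8d [1]=0x74 [2]=0x6f [3]=0x0d (little-endian) → word 0x0d6f748d
chan [0+:5] = (word>>0) & 0x1f = 13
type [5+:5] = (word>>5) & 0x1f = 4
addr_hi [10+:5] = (word>>10) & 0x1f = 29
cnt [15+:17] = (word>>15) & 0x1ffff = 6878  ←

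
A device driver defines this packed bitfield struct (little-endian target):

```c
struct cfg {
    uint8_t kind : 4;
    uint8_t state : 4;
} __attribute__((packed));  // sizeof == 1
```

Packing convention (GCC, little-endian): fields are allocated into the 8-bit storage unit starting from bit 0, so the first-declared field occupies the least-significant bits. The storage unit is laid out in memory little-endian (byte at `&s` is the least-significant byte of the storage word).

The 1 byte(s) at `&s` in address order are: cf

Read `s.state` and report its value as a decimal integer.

[0]=0xcf (little-endian) → word 0xcf
kind [0+:4] = (word>>0) & 0xf = 15
state [4+:4] = (word>>4) & 0xf = 12  ←

12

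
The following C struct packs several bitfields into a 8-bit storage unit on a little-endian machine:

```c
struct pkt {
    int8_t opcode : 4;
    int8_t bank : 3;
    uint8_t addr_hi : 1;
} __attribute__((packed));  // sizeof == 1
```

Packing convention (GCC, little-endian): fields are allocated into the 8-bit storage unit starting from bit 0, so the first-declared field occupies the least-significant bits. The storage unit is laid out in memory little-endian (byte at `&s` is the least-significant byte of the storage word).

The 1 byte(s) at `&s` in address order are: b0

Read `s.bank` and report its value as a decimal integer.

3

[0]=0xb0 (little-endian) → word 0xb0
opcode [0+:4] = (word>>0) & 0xf = 0
bank [4+:3] = (word>>4) & 0x7 = 3  ←
addr_hi [7+:1] = (word>>7) & 0x1 = 1
bank signed 3b, MSB=0: value = 3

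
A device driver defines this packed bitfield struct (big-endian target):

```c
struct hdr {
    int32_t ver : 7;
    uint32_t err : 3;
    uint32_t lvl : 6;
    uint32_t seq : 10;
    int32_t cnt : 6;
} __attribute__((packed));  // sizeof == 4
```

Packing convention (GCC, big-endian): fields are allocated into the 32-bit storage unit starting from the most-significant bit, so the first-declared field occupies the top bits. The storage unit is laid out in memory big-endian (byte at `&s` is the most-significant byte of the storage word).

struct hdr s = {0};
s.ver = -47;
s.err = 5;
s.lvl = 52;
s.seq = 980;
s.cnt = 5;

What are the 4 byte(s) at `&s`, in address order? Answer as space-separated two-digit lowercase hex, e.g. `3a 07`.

a3 74 f5 05

ver (7b) val=-47 bits=0x51 at bit 25: 0xa2000000
err (3b) val=5 bits=0x5 at bit 22: 0xa3400000
lvl (6b) val=52 bits=0x34 at bit 16: 0xa3740000
seq (10b) val=980 bits=0x3d4 at bit 6: 0xa374f500
cnt (6b) val=5 bits=0x5 at bit 0: 0xa374f505
word = 0xa374f505 → big-endian bytes:
  [0]=0xa3  [1]=0x74  [2]=0xf5  [3]=0x05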